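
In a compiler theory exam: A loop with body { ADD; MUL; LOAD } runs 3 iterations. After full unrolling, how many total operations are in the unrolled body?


Loop body operations: ADD, MUL, LOAD (3 ops per iteration)
Unrolling 3 iterations:
  Iteration 1: ADD, MUL, LOAD (3 ops)
  Iteration 2: ADD, MUL, LOAD (3 ops)
  Iteration 3: ADD, MUL, LOAD (3 ops)
Total: 3 iterations * 3 ops/iter = 9 operations

9


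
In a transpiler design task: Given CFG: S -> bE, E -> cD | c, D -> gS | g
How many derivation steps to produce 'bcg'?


Grammar: S -> bE, E -> cD | c, D -> gS | g
Deriving 'bcg':
Step 1: S -> bE => bE
Step 2: E -> cD => bcD
Step 3: D -> g => bcg
Total derivation steps: 3

3


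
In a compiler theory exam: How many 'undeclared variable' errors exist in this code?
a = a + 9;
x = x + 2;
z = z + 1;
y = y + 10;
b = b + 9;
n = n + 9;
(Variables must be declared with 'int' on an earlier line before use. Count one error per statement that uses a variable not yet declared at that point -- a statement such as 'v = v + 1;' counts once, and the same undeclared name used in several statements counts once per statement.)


Scanning code line by line:
  Line 1: use 'a' -> ERROR (undeclared)
  Line 2: use 'x' -> ERROR (undeclared)
  Line 3: use 'z' -> ERROR (undeclared)
  Line 4: use 'y' -> ERROR (undeclared)
  Line 5: use 'b' -> ERROR (undeclared)
  Line 6: use 'n' -> ERROR (undeclared)
Total undeclared variable errors: 6

6


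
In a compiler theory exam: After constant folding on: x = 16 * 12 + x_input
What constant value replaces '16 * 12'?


Identifying constant sub-expression:
  Original: x = 16 * 12 + x_input
  16 and 12 are both compile-time constants
  Evaluating: 16 * 12 = 192
  After folding: x = 192 + x_input

192


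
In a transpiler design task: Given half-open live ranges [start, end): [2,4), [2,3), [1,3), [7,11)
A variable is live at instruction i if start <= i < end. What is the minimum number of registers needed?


Live ranges:
  Var0: [2, 4)
  Var1: [2, 3)
  Var2: [1, 3)
  Var3: [7, 11)
Sweep-line events (position, delta, active):
  pos=1 start -> active=1
  pos=2 start -> active=2
  pos=2 start -> active=3
  pos=3 end -> active=2
  pos=3 end -> active=1
  pos=4 end -> active=0
  pos=7 start -> active=1
  pos=11 end -> active=0
Maximum simultaneous active: 3
Minimum registers needed: 3

3


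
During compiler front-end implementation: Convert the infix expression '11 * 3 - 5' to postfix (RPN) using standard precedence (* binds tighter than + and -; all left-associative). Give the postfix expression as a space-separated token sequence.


Applying the shunting-yard algorithm:
  Operand 11 -> output
  Push '*' onto operator stack -> op-stack: [*]
  Operand 3 -> output
  See '-' (prec 1); top '*' (prec 2) >= it -> pop '*' to output
  Push '-' onto operator stack -> op-stack: [-]
  Operand 5 -> output
  End of input: pop '-' to output
Postfix result: 11 3 * 5 -

11 3 * 5 -


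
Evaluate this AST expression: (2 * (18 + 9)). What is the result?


Expression: (2 * (18 + 9))
Evaluating step by step:
  18 + 9 = 27
  2 * 27 = 54
Result: 54

54


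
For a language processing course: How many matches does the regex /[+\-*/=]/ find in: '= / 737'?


Pattern: /[+\-*/=]/ (operators)
Input: '= / 737'
Scanning for matches:
  Match 1: '='
  Match 2: '/'
Total matches: 2

2


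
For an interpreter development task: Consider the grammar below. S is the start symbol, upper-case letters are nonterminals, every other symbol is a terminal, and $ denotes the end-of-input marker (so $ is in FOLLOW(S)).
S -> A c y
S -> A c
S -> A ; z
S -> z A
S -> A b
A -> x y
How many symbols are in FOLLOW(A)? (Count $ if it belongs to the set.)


S is the start symbol and does not occur in any rule body, so FOLLOW(S) = {$}.
Examining every occurrence of A in a rule body:
  S -> A c y : A is followed by terminal 'c' -> add 'c'
  S -> A c : A is followed by terminal 'c' -> add 'c' (already in the set)
  S -> A ; z : A is followed by terminal ';' -> add ';'
  S -> z A : A is at the right end -> add FOLLOW(S) = {$}
  S -> A b : A is followed by terminal 'b' -> add 'b'
  A -> x y : A does not occur in the body -> contributes nothing
FOLLOW(A) = {;, b, c, $}
Count: 4

4


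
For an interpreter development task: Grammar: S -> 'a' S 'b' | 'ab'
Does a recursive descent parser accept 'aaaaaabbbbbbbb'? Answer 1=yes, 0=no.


Grammar accepts strings of the form a^n b^n (n >= 1)
Word: 'aaaaaabbbbbbbb'
Counting: 6 a's and 8 b's
Check: 6 == 8? No
Mismatch: a-count != b-count
Rejected

0


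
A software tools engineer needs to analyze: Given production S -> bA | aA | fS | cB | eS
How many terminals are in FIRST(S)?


Production: S -> bA | aA | fS | cB | eS
Examining each alternative for leading terminals:
  S -> bA : first terminal = 'b'
  S -> aA : first terminal = 'a'
  S -> fS : first terminal = 'f'
  S -> cB : first terminal = 'c'
  S -> eS : first terminal = 'e'
FIRST(S) = {a, b, c, e, f}
Count: 5

5


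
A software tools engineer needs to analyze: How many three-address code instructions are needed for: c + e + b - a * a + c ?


Expression: c + e + b - a * a + c
Generating three-address code (respecting * over +/- precedence):
  Instruction 1: t1 = a * a
  Instruction 2: t2 = c + e
  Instruction 3: t3 = t2 + b
  Instruction 4: t4 = t3 - t1
  Instruction 5: t5 = t4 + c
Total instructions: 5

5


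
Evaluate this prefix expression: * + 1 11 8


Parsing prefix expression: * + 1 11 8
Step 1: Innermost operation '+ 1 11'
  1 + 11 = 12
Step 2: Outer operation '* [12] 8'
  12 * 8 = 96

96


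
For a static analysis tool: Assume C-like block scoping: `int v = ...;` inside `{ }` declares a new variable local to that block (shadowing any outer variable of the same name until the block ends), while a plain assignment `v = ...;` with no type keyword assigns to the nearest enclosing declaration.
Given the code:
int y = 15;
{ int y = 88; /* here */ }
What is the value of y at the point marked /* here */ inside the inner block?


Analyzing scoping rules:
Outer scope: declares y = 15
Inner block: 'int y = 88;' declares a NEW y that shadows the outer one
Inside the block the inner declaration is in scope -> 88
Result: 88

88


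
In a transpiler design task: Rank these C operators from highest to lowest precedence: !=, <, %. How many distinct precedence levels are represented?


Looking up precedence for each operator:
  != -> precedence 3
  < -> precedence 4
  % -> precedence 6
Sorted highest to lowest: %, <, !=
Distinct precedence values: [6, 4, 3]
Number of distinct levels: 3

3


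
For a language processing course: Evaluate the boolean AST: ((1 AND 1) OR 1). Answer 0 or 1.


Step 1: Evaluate inner node
  1 AND 1 = 1
Step 2: Evaluate root node
  1 OR 1 = 1

1


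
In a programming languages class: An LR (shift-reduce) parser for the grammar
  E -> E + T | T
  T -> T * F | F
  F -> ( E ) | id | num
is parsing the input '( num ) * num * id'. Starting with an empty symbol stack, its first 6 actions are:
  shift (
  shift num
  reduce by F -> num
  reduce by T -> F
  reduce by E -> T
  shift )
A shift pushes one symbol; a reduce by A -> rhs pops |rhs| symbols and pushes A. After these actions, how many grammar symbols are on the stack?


Tracking the symbol stack through each action:
  Action 1: shift '(' : push -> stack = [(] (size 1)
  Action 2: shift 'num' : push -> stack = [(, num] (size 2)
  Action 3: reduce by F -> num : pop 1, push F -> stack = [(, F] (size 2)
  Action 4: reduce by T -> F : pop 1, push T -> stack = [(, T] (size 2)
  Action 5: reduce by E -> T : pop 1, push E -> stack = [(, E] (size 2)
  Action 6: shift ')' : push -> stack = [(, E, )] (size 3)
Final stack size: 3

3


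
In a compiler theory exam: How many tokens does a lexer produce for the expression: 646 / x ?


Scanning '646 / x'
Token 1: '646' -> integer_literal
Token 2: '/' -> operator
Token 3: 'x' -> identifier
Total tokens: 3

3


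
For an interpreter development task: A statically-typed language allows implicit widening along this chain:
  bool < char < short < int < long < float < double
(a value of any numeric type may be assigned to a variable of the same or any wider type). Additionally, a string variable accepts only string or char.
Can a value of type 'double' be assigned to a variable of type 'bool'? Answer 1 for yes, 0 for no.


Target variable type: bool
Source value type: double
Numeric ranks: double=6, bool=0
Widening allowed iff rank(source) <= rank(target): 6 <= 0? No
Result: 0

0


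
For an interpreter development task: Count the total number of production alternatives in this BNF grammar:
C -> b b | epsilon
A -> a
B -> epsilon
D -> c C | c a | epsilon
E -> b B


Counting alternatives per rule:
  C: 2 alternative(s)
  A: 1 alternative(s)
  B: 1 alternative(s)
  D: 3 alternative(s)
  E: 1 alternative(s)
Sum: 2 + 1 + 1 + 3 + 1 = 8

8


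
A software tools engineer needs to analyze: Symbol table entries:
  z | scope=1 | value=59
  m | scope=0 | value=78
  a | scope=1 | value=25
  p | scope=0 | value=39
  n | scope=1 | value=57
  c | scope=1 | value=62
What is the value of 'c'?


Searching symbol table for 'c':
  z | scope=1 | value=59
  m | scope=0 | value=78
  a | scope=1 | value=25
  p | scope=0 | value=39
  n | scope=1 | value=57
  c | scope=1 | value=62 <- MATCH
Found 'c' at scope 1 with value 62

62


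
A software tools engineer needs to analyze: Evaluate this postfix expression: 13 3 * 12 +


Processing tokens left to right:
Push 13, Push 3
Pop 13 and 3, compute 13 * 3 = 39, push 39
Push 12
Pop 39 and 12, compute 39 + 12 = 51, push 51
Stack result: 51

51


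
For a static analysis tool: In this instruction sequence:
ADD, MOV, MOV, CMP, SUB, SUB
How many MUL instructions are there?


Scanning instruction sequence for MUL:
  Position 1: ADD
  Position 2: MOV
  Position 3: MOV
  Position 4: CMP
  Position 5: SUB
  Position 6: SUB
Matches at positions: []
Total MUL count: 0

0


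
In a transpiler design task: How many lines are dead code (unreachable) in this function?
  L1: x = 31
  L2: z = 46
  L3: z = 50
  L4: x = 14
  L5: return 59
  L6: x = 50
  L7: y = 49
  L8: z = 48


Analyzing control flow:
  L1: reachable (before return)
  L2: reachable (before return)
  L3: reachable (before return)
  L4: reachable (before return)
  L5: reachable (return statement)
  L6: DEAD (after return at L5)
  L7: DEAD (after return at L5)
  L8: DEAD (after return at L5)
Return at L5, total lines = 8
Dead lines: L6 through L8
Count: 3

3


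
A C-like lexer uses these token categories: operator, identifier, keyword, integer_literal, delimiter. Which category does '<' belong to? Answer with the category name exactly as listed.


Token: '<'
Checking categories:
  identifier: no
  integer_literal: no
  operator: YES
  keyword: no
  delimiter: no
Category: operator

operator


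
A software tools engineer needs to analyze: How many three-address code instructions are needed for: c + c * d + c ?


Expression: c + c * d + c
Generating three-address code (respecting * over +/- precedence):
  Instruction 1: t1 = c * d
  Instruction 2: t2 = c + t1
  Instruction 3: t3 = t2 + c
Total instructions: 3

3


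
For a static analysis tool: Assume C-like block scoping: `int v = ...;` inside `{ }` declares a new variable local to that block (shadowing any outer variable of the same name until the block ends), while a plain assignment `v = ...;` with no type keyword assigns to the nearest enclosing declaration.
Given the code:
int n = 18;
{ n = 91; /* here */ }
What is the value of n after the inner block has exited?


Analyzing scoping rules:
Outer scope: declares n = 18
Inner block: 'n = 91;' has no type keyword, so it is an assignment to the outer n (no shadowing)
The assignment changed the outer variable itself, so the new value persists after the block -> 91
Result: 91

91


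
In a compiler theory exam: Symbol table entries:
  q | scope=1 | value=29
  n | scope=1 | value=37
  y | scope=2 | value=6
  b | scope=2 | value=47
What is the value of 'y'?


Searching symbol table for 'y':
  q | scope=1 | value=29
  n | scope=1 | value=37
  y | scope=2 | value=6 <- MATCH
  b | scope=2 | value=47
Found 'y' at scope 2 with value 6

6


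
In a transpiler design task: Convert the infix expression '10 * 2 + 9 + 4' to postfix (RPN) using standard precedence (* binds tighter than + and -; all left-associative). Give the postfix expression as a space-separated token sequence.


Applying the shunting-yard algorithm:
  Operand 10 -> output
  Push '*' onto operator stack -> op-stack: [*]
  Operand 2 -> output
  See '+' (prec 1); top '*' (prec 2) >= it -> pop '*' to output
  Push '+' onto operator stack -> op-stack: [+]
  Operand 9 -> output
  See '+' (prec 1); top '+' (prec 1) >= it -> pop '+' to output
  Push '+' onto operator stack -> op-stack: [+]
  Operand 4 -> output
  End of input: pop '+' to output
Postfix result: 10 2 * 9 + 4 +

10 2 * 9 + 4 +


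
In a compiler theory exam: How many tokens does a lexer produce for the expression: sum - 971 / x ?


Scanning 'sum - 971 / x'
Token 1: 'sum' -> identifier
Token 2: '-' -> operator
Token 3: '971' -> integer_literal
Token 4: '/' -> operator
Token 5: 'x' -> identifier
Total tokens: 5

5


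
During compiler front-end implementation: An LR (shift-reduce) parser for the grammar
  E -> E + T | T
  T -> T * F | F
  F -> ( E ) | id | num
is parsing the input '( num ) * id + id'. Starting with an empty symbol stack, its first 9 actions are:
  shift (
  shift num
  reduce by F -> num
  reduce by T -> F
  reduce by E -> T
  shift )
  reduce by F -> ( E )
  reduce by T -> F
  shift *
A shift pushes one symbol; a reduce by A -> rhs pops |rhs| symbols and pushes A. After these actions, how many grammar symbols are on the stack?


Tracking the symbol stack through each action:
  Action 1: shift '(' : push -> stack = [(] (size 1)
  Action 2: shift 'num' : push -> stack = [(, num] (size 2)
  Action 3: reduce by F -> num : pop 1, push F -> stack = [(, F] (size 2)
  Action 4: reduce by T -> F : pop 1, push T -> stack = [(, T] (size 2)
  Action 5: reduce by E -> T : pop 1, push E -> stack = [(, E] (size 2)
  Action 6: shift ')' : push -> stack = [(, E, )] (size 3)
  Action 7: reduce by F -> ( E ) : pop 3, push F -> stack = [F] (size 1)
  Action 8: reduce by T -> F : pop 1, push T -> stack = [T] (size 1)
  Action 9: shift '*' : push -> stack = [T, *] (size 2)
Final stack size: 2

2


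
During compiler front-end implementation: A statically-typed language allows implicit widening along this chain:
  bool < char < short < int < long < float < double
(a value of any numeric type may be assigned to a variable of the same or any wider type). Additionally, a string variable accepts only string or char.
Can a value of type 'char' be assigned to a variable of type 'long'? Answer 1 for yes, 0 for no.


Target variable type: long
Source value type: char
Numeric ranks: char=1, long=4
Widening allowed iff rank(source) <= rank(target): 1 <= 4? Yes
Result: 1

1


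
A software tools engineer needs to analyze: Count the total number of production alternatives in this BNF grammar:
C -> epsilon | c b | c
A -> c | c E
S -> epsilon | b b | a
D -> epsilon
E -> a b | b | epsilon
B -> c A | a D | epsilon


Counting alternatives per rule:
  C: 3 alternative(s)
  A: 2 alternative(s)
  S: 3 alternative(s)
  D: 1 alternative(s)
  E: 3 alternative(s)
  B: 3 alternative(s)
Sum: 3 + 2 + 3 + 1 + 3 + 3 = 15

15


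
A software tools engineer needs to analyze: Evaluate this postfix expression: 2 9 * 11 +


Processing tokens left to right:
Push 2, Push 9
Pop 2 and 9, compute 2 * 9 = 18, push 18
Push 11
Pop 18 and 11, compute 18 + 11 = 29, push 29
Stack result: 29

29


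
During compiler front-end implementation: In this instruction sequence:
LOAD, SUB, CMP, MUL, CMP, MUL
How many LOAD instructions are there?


Scanning instruction sequence for LOAD:
  Position 1: LOAD <- MATCH
  Position 2: SUB
  Position 3: CMP
  Position 4: MUL
  Position 5: CMP
  Position 6: MUL
Matches at positions: [1]
Total LOAD count: 1

1


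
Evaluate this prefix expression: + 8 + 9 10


Parsing prefix expression: + 8 + 9 10
Step 1: Innermost operation '+ 9 10'
  9 + 10 = 19
Step 2: Outer operation '+ 8 [19]'
  8 + 19 = 27

27


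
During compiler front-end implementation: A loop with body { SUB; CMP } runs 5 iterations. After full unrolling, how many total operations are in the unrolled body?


Loop body operations: SUB, CMP (2 ops per iteration)
Unrolling 5 iterations:
  Iteration 1: SUB, CMP (2 ops)
  Iteration 2: SUB, CMP (2 ops)
  Iteration 3: SUB, CMP (2 ops)
  Iteration 4: SUB, CMP (2 ops)
  Iteration 5: SUB, CMP (2 ops)
Total: 5 iterations * 2 ops/iter = 10 operations

10


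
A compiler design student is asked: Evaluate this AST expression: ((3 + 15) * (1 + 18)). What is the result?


Expression: ((3 + 15) * (1 + 18))
Evaluating step by step:
  3 + 15 = 18
  1 + 18 = 19
  18 * 19 = 342
Result: 342

342


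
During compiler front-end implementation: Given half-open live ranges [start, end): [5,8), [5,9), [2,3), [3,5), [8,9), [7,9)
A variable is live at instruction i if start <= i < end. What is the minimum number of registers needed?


Live ranges:
  Var0: [5, 8)
  Var1: [5, 9)
  Var2: [2, 3)
  Var3: [3, 5)
  Var4: [8, 9)
  Var5: [7, 9)
Sweep-line events (position, delta, active):
  pos=2 start -> active=1
  pos=3 end -> active=0
  pos=3 start -> active=1
  pos=5 end -> active=0
  pos=5 start -> active=1
  pos=5 start -> active=2
  pos=7 start -> active=3
  pos=8 end -> active=2
  pos=8 start -> active=3
  pos=9 end -> active=2
  pos=9 end -> active=1
  pos=9 end -> active=0
Maximum simultaneous active: 3
Minimum registers needed: 3

3


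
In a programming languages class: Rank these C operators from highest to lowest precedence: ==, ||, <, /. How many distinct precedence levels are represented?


Looking up precedence for each operator:
  == -> precedence 3
  || -> precedence 1
  < -> precedence 4
  / -> precedence 6
Sorted highest to lowest: /, <, ==, ||
Distinct precedence values: [6, 4, 3, 1]
Number of distinct levels: 4

4


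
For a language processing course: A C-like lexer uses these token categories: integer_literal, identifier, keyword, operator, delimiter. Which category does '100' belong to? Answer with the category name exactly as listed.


Token: '100'
Checking categories:
  identifier: no
  integer_literal: YES
  operator: no
  keyword: no
  delimiter: no
Category: integer_literal

integer_literal


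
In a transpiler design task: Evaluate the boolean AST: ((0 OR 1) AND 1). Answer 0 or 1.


Step 1: Evaluate inner node
  0 OR 1 = 1
Step 2: Evaluate root node
  1 AND 1 = 1

1


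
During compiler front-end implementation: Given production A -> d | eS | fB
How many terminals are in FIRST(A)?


Production: A -> d | eS | fB
Examining each alternative for leading terminals:
  A -> d : first terminal = 'd'
  A -> eS : first terminal = 'e'
  A -> fB : first terminal = 'f'
FIRST(A) = {d, e, f}
Count: 3

3


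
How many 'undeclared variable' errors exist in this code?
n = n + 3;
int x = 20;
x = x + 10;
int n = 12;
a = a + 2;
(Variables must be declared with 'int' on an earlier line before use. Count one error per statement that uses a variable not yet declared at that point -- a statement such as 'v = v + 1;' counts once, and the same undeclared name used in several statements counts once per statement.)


Scanning code line by line:
  Line 1: use 'n' -> ERROR (undeclared)
  Line 2: declare 'x' -> declared = ['x']
  Line 3: use 'x' -> OK (declared)
  Line 4: declare 'n' -> declared = ['n', 'x']
  Line 5: use 'a' -> ERROR (undeclared)
Total undeclared variable errors: 2

2


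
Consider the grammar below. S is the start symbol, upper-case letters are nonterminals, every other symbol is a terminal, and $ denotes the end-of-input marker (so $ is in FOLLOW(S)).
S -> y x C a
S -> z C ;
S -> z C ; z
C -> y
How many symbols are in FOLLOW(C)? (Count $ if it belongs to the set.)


S is the start symbol and does not occur in any rule body, so FOLLOW(S) = {$}.
Examining every occurrence of C in a rule body:
  S -> y x C a : C is followed by terminal 'a' -> add 'a'
  S -> z C ; : C is followed by terminal ';' -> add ';'
  S -> z C ; z : C is followed by terminal ';' -> add ';' (already in the set)
  C -> y : C does not occur in the body -> contributes nothing
FOLLOW(C) = {;, a}
Count: 2

2


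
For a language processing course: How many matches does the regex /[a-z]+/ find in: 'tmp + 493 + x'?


Pattern: /[a-z]+/ (identifiers)
Input: 'tmp + 493 + x'
Scanning for matches:
  Match 1: 'tmp'
  Match 2: 'x'
Total matches: 2

2


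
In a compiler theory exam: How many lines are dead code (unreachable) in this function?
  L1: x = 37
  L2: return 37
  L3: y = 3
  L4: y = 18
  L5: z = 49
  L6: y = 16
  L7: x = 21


Analyzing control flow:
  L1: reachable (before return)
  L2: reachable (return statement)
  L3: DEAD (after return at L2)
  L4: DEAD (after return at L2)
  L5: DEAD (after return at L2)
  L6: DEAD (after return at L2)
  L7: DEAD (after return at L2)
Return at L2, total lines = 7
Dead lines: L3 through L7
Count: 5

5


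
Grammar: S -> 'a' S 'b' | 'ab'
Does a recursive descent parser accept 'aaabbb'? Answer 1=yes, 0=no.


Grammar accepts strings of the form a^n b^n (n >= 1)
Word: 'aaabbb'
Counting: 3 a's and 3 b's
Check: 3 == 3? Yes
Derivation (S -> aSb applied 2 time(s), then S -> ab): S => aSb => aaSbb => aaabbb
Accepted

1


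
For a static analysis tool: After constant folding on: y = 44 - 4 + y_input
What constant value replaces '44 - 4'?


Identifying constant sub-expression:
  Original: y = 44 - 4 + y_input
  44 and 4 are both compile-time constants
  Evaluating: 44 - 4 = 40
  After folding: y = 40 + y_input

40


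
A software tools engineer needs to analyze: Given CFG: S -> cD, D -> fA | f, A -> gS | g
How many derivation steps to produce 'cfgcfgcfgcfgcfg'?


Grammar: S -> cD, D -> fA | f, A -> gS | g
Deriving 'cfgcfgcfgcfgcfg':
Step 1: S -> cD => cD
Step 2: D -> fA => cfA
Step 3: A -> gS => cfgS
Step 4: S -> cD => cfgcD
Step 5: D -> fA => cfgcfA
Step 6: A -> gS => cfgcfgS
Step 7: S -> cD => cfgcfgcD
Step 8: D -> fA => cfgcfgcfA
Step 9: A -> gS => cfgcfgcfgS
Step 10: S -> cD => cfgcfgcfgcD
Step 11: D -> fA => cfgcfgcfgcfA
Step 12: A -> gS => cfgcfgcfgcfgS
Step 13: S -> cD => cfgcfgcfgcfgcD
Step 14: D -> fA => cfgcfgcfgcfgcfA
Step 15: A -> g => cfgcfgcfgcfgcfg
Total derivation steps: 15

15


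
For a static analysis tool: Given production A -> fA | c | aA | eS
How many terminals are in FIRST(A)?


Production: A -> fA | c | aA | eS
Examining each alternative for leading terminals:
  A -> fA : first terminal = 'f'
  A -> c : first terminal = 'c'
  A -> aA : first terminal = 'a'
  A -> eS : first terminal = 'e'
FIRST(A) = {a, c, e, f}
Count: 4

4


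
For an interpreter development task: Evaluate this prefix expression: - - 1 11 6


Parsing prefix expression: - - 1 11 6
Step 1: Innermost operation '- 1 11'
  1 - 11 = -10
Step 2: Outer operation '- [-10] 6'
  -10 - 6 = -16

-16


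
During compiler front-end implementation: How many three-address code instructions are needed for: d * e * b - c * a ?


Expression: d * e * b - c * a
Generating three-address code (respecting * over +/- precedence):
  Instruction 1: t1 = d * e
  Instruction 2: t2 = t1 * b
  Instruction 3: t3 = c * a
  Instruction 4: t4 = t2 - t3
Total instructions: 4

4


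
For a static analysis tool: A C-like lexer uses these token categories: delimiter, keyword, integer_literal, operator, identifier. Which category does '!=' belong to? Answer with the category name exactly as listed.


Token: '!='
Checking categories:
  identifier: no
  integer_literal: no
  operator: YES
  keyword: no
  delimiter: no
Category: operator

operator


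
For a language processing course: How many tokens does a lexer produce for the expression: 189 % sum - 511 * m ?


Scanning '189 % sum - 511 * m'
Token 1: '189' -> integer_literal
Token 2: '%' -> operator
Token 3: 'sum' -> identifier
Token 4: '-' -> operator
Token 5: '511' -> integer_literal
Token 6: '*' -> operator
Token 7: 'm' -> identifier
Total tokens: 7

7


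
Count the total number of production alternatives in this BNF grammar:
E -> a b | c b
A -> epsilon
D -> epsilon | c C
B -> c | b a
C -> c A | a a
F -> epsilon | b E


Counting alternatives per rule:
  E: 2 alternative(s)
  A: 1 alternative(s)
  D: 2 alternative(s)
  B: 2 alternative(s)
  C: 2 alternative(s)
  F: 2 alternative(s)
Sum: 2 + 1 + 2 + 2 + 2 + 2 = 11

11


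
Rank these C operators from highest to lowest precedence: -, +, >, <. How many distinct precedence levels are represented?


Looking up precedence for each operator:
  - -> precedence 5
  + -> precedence 5
  > -> precedence 4
  < -> precedence 4
Sorted highest to lowest: -, +, >, <
Distinct precedence values: [5, 4]
Number of distinct levels: 2

2


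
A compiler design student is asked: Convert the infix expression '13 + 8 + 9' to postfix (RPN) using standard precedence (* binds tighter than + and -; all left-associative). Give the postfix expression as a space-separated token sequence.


Applying the shunting-yard algorithm:
  Operand 13 -> output
  Push '+' onto operator stack -> op-stack: [+]
  Operand 8 -> output
  See '+' (prec 1); top '+' (prec 1) >= it -> pop '+' to output
  Push '+' onto operator stack -> op-stack: [+]
  Operand 9 -> output
  End of input: pop '+' to output
Postfix result: 13 8 + 9 +

13 8 + 9 +


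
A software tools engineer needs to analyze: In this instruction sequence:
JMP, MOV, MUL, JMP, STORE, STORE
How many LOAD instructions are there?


Scanning instruction sequence for LOAD:
  Position 1: JMP
  Position 2: MOV
  Position 3: MUL
  Position 4: JMP
  Position 5: STORE
  Position 6: STORE
Matches at positions: []
Total LOAD count: 0

0


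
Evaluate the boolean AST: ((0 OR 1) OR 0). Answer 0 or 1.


Step 1: Evaluate inner node
  0 OR 1 = 1
Step 2: Evaluate root node
  1 OR 0 = 1

1


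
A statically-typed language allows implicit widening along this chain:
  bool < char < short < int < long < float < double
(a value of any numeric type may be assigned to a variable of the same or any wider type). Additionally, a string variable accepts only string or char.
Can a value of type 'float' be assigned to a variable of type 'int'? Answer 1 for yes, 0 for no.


Target variable type: int
Source value type: float
Numeric ranks: float=5, int=3
Widening allowed iff rank(source) <= rank(target): 5 <= 3? No
Result: 0

0


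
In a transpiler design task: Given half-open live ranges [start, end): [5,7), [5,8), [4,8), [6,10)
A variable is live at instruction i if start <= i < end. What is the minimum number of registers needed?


Live ranges:
  Var0: [5, 7)
  Var1: [5, 8)
  Var2: [4, 8)
  Var3: [6, 10)
Sweep-line events (position, delta, active):
  pos=4 start -> active=1
  pos=5 start -> active=2
  pos=5 start -> active=3
  pos=6 start -> active=4
  pos=7 end -> active=3
  pos=8 end -> active=2
  pos=8 end -> active=1
  pos=10 end -> active=0
Maximum simultaneous active: 4
Minimum registers needed: 4

4


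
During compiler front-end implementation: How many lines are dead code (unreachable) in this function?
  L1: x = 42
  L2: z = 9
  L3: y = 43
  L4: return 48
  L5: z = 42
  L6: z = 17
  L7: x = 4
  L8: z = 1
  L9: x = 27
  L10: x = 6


Analyzing control flow:
  L1: reachable (before return)
  L2: reachable (before return)
  L3: reachable (before return)
  L4: reachable (return statement)
  L5: DEAD (after return at L4)
  L6: DEAD (after return at L4)
  L7: DEAD (after return at L4)
  L8: DEAD (after return at L4)
  L9: DEAD (after return at L4)
  L10: DEAD (after return at L4)
Return at L4, total lines = 10
Dead lines: L5 through L10
Count: 6

6


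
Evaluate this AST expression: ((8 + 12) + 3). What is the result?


Expression: ((8 + 12) + 3)
Evaluating step by step:
  8 + 12 = 20
  20 + 3 = 23
Result: 23

23


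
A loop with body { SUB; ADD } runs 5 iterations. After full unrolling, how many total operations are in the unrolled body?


Loop body operations: SUB, ADD (2 ops per iteration)
Unrolling 5 iterations:
  Iteration 1: SUB, ADD (2 ops)
  Iteration 2: SUB, ADD (2 ops)
  Iteration 3: SUB, ADD (2 ops)
  Iteration 4: SUB, ADD (2 ops)
  Iteration 5: SUB, ADD (2 ops)
Total: 5 iterations * 2 ops/iter = 10 operations

10


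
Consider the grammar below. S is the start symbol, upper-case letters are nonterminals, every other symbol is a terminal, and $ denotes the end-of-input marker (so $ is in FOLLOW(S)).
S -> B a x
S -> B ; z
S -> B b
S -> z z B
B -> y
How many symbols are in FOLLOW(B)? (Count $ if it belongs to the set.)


S is the start symbol and does not occur in any rule body, so FOLLOW(S) = {$}.
Examining every occurrence of B in a rule body:
  S -> B a x : B is followed by terminal 'a' -> add 'a'
  S -> B ; z : B is followed by terminal ';' -> add ';'
  S -> B b : B is followed by terminal 'b' -> add 'b'
  S -> z z B : B is at the right end -> add FOLLOW(S) = {$}
  B -> y : B does not occur in the body -> contributes nothing
FOLLOW(B) = {;, a, b, $}
Count: 4

4


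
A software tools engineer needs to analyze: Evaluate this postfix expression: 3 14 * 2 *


Processing tokens left to right:
Push 3, Push 14
Pop 3 and 14, compute 3 * 14 = 42, push 42
Push 2
Pop 42 and 2, compute 42 * 2 = 84, push 84
Stack result: 84

84


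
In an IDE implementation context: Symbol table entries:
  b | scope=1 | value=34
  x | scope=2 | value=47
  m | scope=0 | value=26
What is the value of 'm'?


Searching symbol table for 'm':
  b | scope=1 | value=34
  x | scope=2 | value=47
  m | scope=0 | value=26 <- MATCH
Found 'm' at scope 0 with value 26

26


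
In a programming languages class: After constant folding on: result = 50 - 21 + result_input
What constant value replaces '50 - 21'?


Identifying constant sub-expression:
  Original: result = 50 - 21 + result_input
  50 and 21 are both compile-time constants
  Evaluating: 50 - 21 = 29
  After folding: result = 29 + result_input

29


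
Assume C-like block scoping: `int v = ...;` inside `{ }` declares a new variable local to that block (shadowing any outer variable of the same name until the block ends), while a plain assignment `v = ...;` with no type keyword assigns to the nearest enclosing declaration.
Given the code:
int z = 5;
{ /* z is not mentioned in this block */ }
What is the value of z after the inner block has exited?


Analyzing scoping rules:
Outer scope: declares z = 5
Inner block: z is neither redeclared nor assigned -> unchanged
After the block -> 5
Result: 5

5


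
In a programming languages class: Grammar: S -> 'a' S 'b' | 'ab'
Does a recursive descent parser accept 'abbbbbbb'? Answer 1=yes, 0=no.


Grammar accepts strings of the form a^n b^n (n >= 1)
Word: 'abbbbbbb'
Counting: 1 a's and 7 b's
Check: 1 == 7? No
Mismatch: a-count != b-count
Rejected

0


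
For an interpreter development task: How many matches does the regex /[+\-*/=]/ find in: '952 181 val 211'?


Pattern: /[+\-*/=]/ (operators)
Input: '952 181 val 211'
Scanning for matches:
Total matches: 0

0


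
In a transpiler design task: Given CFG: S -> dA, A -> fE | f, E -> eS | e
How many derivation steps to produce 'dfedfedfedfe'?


Grammar: S -> dA, A -> fE | f, E -> eS | e
Deriving 'dfedfedfedfe':
Step 1: S -> dA => dA
Step 2: A -> fE => dfE
Step 3: E -> eS => dfeS
Step 4: S -> dA => dfedA
Step 5: A -> fE => dfedfE
Step 6: E -> eS => dfedfeS
Step 7: S -> dA => dfedfedA
Step 8: A -> fE => dfedfedfE
Step 9: E -> eS => dfedfedfeS
Step 10: S -> dA => dfedfedfedA
Step 11: A -> fE => dfedfedfedfE
Step 12: E -> e => dfedfedfedfe
Total derivation steps: 12

12


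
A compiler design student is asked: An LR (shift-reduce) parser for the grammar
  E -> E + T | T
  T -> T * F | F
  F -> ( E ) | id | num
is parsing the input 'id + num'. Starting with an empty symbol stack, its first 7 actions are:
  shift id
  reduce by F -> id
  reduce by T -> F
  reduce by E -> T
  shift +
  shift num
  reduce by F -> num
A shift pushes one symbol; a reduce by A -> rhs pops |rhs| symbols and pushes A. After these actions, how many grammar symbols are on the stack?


Tracking the symbol stack through each action:
  Action 1: shift 'id' : push -> stack = [id] (size 1)
  Action 2: reduce by F -> id : pop 1, push F -> stack = [F] (size 1)
  Action 3: reduce by T -> F : pop 1, push T -> stack = [T] (size 1)
  Action 4: reduce by E -> T : pop 1, push E -> stack = [E] (size 1)
  Action 5: shift '+' : push -> stack = [E, +] (size 2)
  Action 6: shift 'num' : push -> stack = [E, +, num] (size 3)
  Action 7: reduce by F -> num : pop 1, push F -> stack = [E, +, F] (size 3)
Final stack size: 3

3


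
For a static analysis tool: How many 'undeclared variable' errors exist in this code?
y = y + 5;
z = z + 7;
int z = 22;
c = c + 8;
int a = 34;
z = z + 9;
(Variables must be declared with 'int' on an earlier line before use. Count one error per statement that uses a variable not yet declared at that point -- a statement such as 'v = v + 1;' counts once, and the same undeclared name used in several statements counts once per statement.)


Scanning code line by line:
  Line 1: use 'y' -> ERROR (undeclared)
  Line 2: use 'z' -> ERROR (undeclared)
  Line 3: declare 'z' -> declared = ['z']
  Line 4: use 'c' -> ERROR (undeclared)
  Line 5: declare 'a' -> declared = ['a', 'z']
  Line 6: use 'z' -> OK (declared)
Total undeclared variable errors: 3

3


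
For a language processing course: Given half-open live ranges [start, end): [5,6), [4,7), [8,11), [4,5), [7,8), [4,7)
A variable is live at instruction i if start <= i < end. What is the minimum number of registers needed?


Live ranges:
  Var0: [5, 6)
  Var1: [4, 7)
  Var2: [8, 11)
  Var3: [4, 5)
  Var4: [7, 8)
  Var5: [4, 7)
Sweep-line events (position, delta, active):
  pos=4 start -> active=1
  pos=4 start -> active=2
  pos=4 start -> active=3
  pos=5 end -> active=2
  pos=5 start -> active=3
  pos=6 end -> active=2
  pos=7 end -> active=1
  pos=7 end -> active=0
  pos=7 start -> active=1
  pos=8 end -> active=0
  pos=8 start -> active=1
  pos=11 end -> active=0
Maximum simultaneous active: 3
Minimum registers needed: 3

3


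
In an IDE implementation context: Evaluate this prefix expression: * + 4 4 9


Parsing prefix expression: * + 4 4 9
Step 1: Innermost operation '+ 4 4'
  4 + 4 = 8
Step 2: Outer operation '* [8] 9'
  8 * 9 = 72

72


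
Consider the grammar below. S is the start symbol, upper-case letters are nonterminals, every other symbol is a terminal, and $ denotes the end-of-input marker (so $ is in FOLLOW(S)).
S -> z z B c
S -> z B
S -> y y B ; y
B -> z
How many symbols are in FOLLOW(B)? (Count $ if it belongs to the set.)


S is the start symbol and does not occur in any rule body, so FOLLOW(S) = {$}.
Examining every occurrence of B in a rule body:
  S -> z z B c : B is followed by terminal 'c' -> add 'c'
  S -> z B : B is at the right end -> add FOLLOW(S) = {$}
  S -> y y B ; y : B is followed by terminal ';' -> add ';'
  B -> z : B does not occur in the body -> contributes nothing
FOLLOW(B) = {;, c, $}
Count: 3

3


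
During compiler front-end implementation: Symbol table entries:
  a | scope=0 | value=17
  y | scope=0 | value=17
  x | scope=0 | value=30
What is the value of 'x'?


Searching symbol table for 'x':
  a | scope=0 | value=17
  y | scope=0 | value=17
  x | scope=0 | value=30 <- MATCH
Found 'x' at scope 0 with value 30

30


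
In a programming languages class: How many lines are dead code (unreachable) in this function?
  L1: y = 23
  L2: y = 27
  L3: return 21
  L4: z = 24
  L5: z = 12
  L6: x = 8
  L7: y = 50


Analyzing control flow:
  L1: reachable (before return)
  L2: reachable (before return)
  L3: reachable (return statement)
  L4: DEAD (after return at L3)
  L5: DEAD (after return at L3)
  L6: DEAD (after return at L3)
  L7: DEAD (after return at L3)
Return at L3, total lines = 7
Dead lines: L4 through L7
Count: 4

4


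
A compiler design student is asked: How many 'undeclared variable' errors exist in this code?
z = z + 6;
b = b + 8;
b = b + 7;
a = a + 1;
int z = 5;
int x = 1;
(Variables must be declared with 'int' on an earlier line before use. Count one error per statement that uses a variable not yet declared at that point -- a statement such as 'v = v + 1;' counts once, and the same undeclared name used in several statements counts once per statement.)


Scanning code line by line:
  Line 1: use 'z' -> ERROR (undeclared)
  Line 2: use 'b' -> ERROR (undeclared)
  Line 3: use 'b' -> ERROR (undeclared)
  Line 4: use 'a' -> ERROR (undeclared)
  Line 5: declare 'z' -> declared = ['z']
  Line 6: declare 'x' -> declared = ['x', 'z']
Total undeclared variable errors: 4

4


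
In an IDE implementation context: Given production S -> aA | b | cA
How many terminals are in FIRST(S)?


Production: S -> aA | b | cA
Examining each alternative for leading terminals:
  S -> aA : first terminal = 'a'
  S -> b : first terminal = 'b'
  S -> cA : first terminal = 'c'
FIRST(S) = {a, b, c}
Count: 3

3


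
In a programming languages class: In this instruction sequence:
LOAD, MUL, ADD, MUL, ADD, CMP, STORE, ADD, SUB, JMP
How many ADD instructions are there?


Scanning instruction sequence for ADD:
  Position 1: LOAD
  Position 2: MUL
  Position 3: ADD <- MATCH
  Position 4: MUL
  Position 5: ADD <- MATCH
  Position 6: CMP
  Position 7: STORE
  Position 8: ADD <- MATCH
  Position 9: SUB
  Position 10: JMP
Matches at positions: [3, 5, 8]
Total ADD count: 3

3


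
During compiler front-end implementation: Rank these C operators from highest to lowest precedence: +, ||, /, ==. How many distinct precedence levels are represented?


Looking up precedence for each operator:
  + -> precedence 5
  || -> precedence 1
  / -> precedence 6
  == -> precedence 3
Sorted highest to lowest: /, +, ==, ||
Distinct precedence values: [6, 5, 3, 1]
Number of distinct levels: 4

4


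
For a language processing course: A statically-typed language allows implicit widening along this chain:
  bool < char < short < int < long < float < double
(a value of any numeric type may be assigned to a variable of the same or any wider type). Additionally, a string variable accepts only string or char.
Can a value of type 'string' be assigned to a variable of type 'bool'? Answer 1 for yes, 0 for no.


Target variable type: bool
Source value type: string
Rule: string cannot widen to any numeric type
Result: 0

0


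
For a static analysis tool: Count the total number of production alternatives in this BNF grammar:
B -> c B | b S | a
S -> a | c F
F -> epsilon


Counting alternatives per rule:
  B: 3 alternative(s)
  S: 2 alternative(s)
  F: 1 alternative(s)
Sum: 3 + 2 + 1 = 6

6


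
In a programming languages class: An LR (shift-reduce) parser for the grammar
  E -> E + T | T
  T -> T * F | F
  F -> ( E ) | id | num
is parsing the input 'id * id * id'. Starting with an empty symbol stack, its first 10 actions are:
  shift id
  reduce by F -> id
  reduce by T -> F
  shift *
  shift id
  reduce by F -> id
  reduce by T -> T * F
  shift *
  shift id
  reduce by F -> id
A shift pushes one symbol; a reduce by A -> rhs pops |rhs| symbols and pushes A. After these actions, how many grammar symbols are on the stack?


Tracking the symbol stack through each action:
  Action 1: shift 'id' : push -> stack = [id] (size 1)
  Action 2: reduce by F -> id : pop 1, push F -> stack = [F] (size 1)
  Action 3: reduce by T -> F : pop 1, push T -> stack = [T] (size 1)
  Action 4: shift '*' : push -> stack = [T, *] (size 2)
  Action 5: shift 'id' : push -> stack = [T, *, id] (size 3)
  Action 6: reduce by F -> id : pop 1, push F -> stack = [T, *, F] (size 3)
  Action 7: reduce by T -> T * F : pop 3, push T -> stack = [T] (size 1)
  Action 8: shift '*' : push -> stack = [T, *] (size 2)
  Action 9: shift 'id' : push -> stack = [T, *, id] (size 3)
  Action 10: reduce by F -> id : pop 1, push F -> stack = [T, *, F] (size 3)
Final stack size: 3

3
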